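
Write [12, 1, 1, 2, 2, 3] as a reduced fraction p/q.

Fold from the inside: start with 3/1.
  2 + 1/3 = 7/3
  2 + 3/7 = 17/7
  1 + 7/17 = 24/17
  1 + 17/24 = 41/24
  12 + 24/41 = 516/41

516/41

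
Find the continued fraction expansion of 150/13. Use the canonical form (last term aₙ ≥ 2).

[11; 1, 1, 6]

150 = 11×13 + 7
13 = 1×7 + 6
7 = 1×6 + 1
6 = 6×1 + 0  (stop)
So 150/13 = [11; 1, 1, 6].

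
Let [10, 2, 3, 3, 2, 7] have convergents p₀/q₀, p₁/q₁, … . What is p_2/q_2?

73/7

Using pₖ = aₖpₖ₋₁ + pₖ₋₂, qₖ = aₖqₖ₋₁ + qₖ₋₂ (with p₋₁=1, p₋₂=0, q₋₁=0, q₋₂=1):
  k=0: a=10, p=10, q=1
  k=1: a=2, p=21, q=2
  k=2: a=3, p=73, q=7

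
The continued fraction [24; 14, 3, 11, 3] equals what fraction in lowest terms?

Using pₖ = aₖpₖ₋₁ + pₖ₋₂ and qₖ = aₖqₖ₋₁ + qₖ₋₂:
  k=0: a=24, p=24, q=1
  k=1: a=14, p=337, q=14
  k=2: a=3, p=1035, q=43
  k=3: a=11, p=11722, q=487
  k=4: a=3, p=36201, q=1504

36201/1504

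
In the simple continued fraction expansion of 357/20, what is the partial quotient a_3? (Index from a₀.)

357 = 17·20 + 17   →  a_0 = 17
20 = 1·17 + 3   →  a_1 = 1
17 = 5·3 + 2   →  a_2 = 5
3 = 1·2 + 1   →  a_3 = 1

1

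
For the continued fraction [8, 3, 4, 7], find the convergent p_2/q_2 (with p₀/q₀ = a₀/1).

108/13

Using pₖ = aₖpₖ₋₁ + pₖ₋₂, qₖ = aₖqₖ₋₁ + qₖ₋₂ (with p₋₁=1, p₋₂=0, q₋₁=0, q₋₂=1):
  k=0: a=8, p=8, q=1
  k=1: a=3, p=25, q=3
  k=2: a=4, p=108, q=13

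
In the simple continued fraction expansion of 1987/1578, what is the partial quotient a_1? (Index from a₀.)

3

1987 = 1·1578 + 409   →  a_0 = 1
1578 = 3·409 + 351   →  a_1 = 3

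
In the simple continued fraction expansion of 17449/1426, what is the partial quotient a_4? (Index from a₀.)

8

17449 = 12·1426 + 337   →  a_0 = 12
1426 = 4·337 + 78   →  a_1 = 4
337 = 4·78 + 25   →  a_2 = 4
78 = 3·25 + 3   →  a_3 = 3
25 = 8·3 + 1   →  a_4 = 8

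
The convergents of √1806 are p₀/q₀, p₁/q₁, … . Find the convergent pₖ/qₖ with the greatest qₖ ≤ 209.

7182/169

√1806 = [42; 2, 84, …] (period length 2).
Convergents:
  p_0/q_0 = 42/1
  p_1/q_1 = 85/2
  p_2/q_2 = 7182/169
  p_3/q_3 = 14449/340
q_2 = 169 ≤ 209 < 340 = q_3, so the answer is 7182/169.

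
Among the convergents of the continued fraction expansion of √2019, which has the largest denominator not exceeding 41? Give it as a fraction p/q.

√2019 = [44; 1, 13, 1, 88, …] (period length 4).
Convergents:
  p_0/q_0 = 44/1
  p_1/q_1 = 45/1
  p_2/q_2 = 629/14
  p_3/q_3 = 674/15
  p_4/q_4 = 59941/1334
q_3 = 15 ≤ 41 < 1334 = q_4, so the answer is 674/15.

674/15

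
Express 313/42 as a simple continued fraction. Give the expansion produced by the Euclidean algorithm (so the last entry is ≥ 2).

313 = 7*42 + 19
42 = 2*19 + 4
19 = 4*4 + 3
4 = 1*3 + 1
3 = 3*1 + 0  (stop)
So 313/42 = [7; 2, 4, 1, 3].

[7; 2, 4, 1, 3]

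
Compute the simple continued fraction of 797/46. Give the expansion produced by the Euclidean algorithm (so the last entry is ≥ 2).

[17; 3, 15]

797 = 17×46 + 15
46 = 3×15 + 1
15 = 15×1 + 0  (stop)
So 797/46 = [17; 3, 15].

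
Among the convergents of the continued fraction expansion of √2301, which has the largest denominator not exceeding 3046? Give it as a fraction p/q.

145777/3039

√2301 = [47; 1, 30, 1, 94, …] (period length 4).
Convergents:
  p_0/q_0 = 47/1
  p_1/q_1 = 48/1
  p_2/q_2 = 1487/31
  p_3/q_3 = 1535/32
  p_4/q_4 = 145777/3039
  p_5/q_5 = 147312/3071
q_4 = 3039 ≤ 3046 < 3071 = q_5, so the answer is 145777/3039.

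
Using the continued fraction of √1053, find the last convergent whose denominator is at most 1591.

√1053 = [32; 2, 4, 2, 64, …] (period length 4).
Convergents:
  p_0/q_0 = 32/1
  p_1/q_1 = 65/2
  p_2/q_2 = 292/9
  p_3/q_3 = 649/20
  p_4/q_4 = 41828/1289
  p_5/q_5 = 84305/2598
q_4 = 1289 ≤ 1591 < 2598 = q_5, so the answer is 41828/1289.

41828/1289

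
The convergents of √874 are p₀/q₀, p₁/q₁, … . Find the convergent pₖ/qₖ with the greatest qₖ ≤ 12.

√874 = [29; 1, 1, 3, 2, 3, 1, 1, 58, …] (period length 8).
Convergents:
  p_0/q_0 = 29/1
  p_1/q_1 = 30/1
  p_2/q_2 = 59/2
  p_3/q_3 = 207/7
  p_4/q_4 = 473/16
q_3 = 7 ≤ 12 < 16 = q_4, so the answer is 207/7.

207/7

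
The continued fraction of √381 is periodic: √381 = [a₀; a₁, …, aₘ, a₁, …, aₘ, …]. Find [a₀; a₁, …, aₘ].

a₀ = ⌊√381⌋ = 19.
With m₀=0, d₀=1 and mₖ₊₁ = dₖaₖ − mₖ, dₖ₊₁ = (n − mₖ₊₁²)/dₖ, aₖ₊₁ = ⌊(a₀+mₖ₊₁)/dₖ₊₁⌋:
  k=1: m=19, d=20, a=1
  k=2: m=1, d=19, a=1
  k=3: m=18, d=3, a=12
  k=4: m=18, d=19, a=1
  k=5: m=1, d=20, a=1
  k=6: m=19, d=1, a=38
d=1 and a=2a₀=38 at k=6, so the next step gives (m, d) = (19, 20) again — its k=1 value — and the period has length 6.

[19; 1, 1, 12, 1, 1, 38]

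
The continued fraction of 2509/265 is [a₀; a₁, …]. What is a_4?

2

2509 = 9·265 + 124   →  a_0 = 9
265 = 2·124 + 17   →  a_1 = 2
124 = 7·17 + 5   →  a_2 = 7
17 = 3·5 + 2   →  a_3 = 3
5 = 2·2 + 1   →  a_4 = 2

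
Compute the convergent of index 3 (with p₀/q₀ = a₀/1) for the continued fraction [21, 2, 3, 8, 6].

Using pₖ = aₖpₖ₋₁ + pₖ₋₂, qₖ = aₖqₖ₋₁ + qₖ₋₂ (with p₋₁=1, p₋₂=0, q₋₁=0, q₋₂=1):
  k=0: a=21, p=21, q=1
  k=1: a=2, p=43, q=2
  k=2: a=3, p=150, q=7
  k=3: a=8, p=1243, q=58

1243/58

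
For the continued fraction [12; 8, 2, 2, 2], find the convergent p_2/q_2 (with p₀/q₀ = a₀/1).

Using pₖ = aₖpₖ₋₁ + pₖ₋₂, qₖ = aₖqₖ₋₁ + qₖ₋₂ (with p₋₁=1, p₋₂=0, q₋₁=0, q₋₂=1):
  k=0: a=12, p=12, q=1
  k=1: a=8, p=97, q=8
  k=2: a=2, p=206, q=17

206/17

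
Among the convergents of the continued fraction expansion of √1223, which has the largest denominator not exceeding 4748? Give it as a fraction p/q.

85645/2449

√1223 = [34; 1, 33, 1, 68, …] (period length 4).
Convergents:
  p_0/q_0 = 34/1
  p_1/q_1 = 35/1
  p_2/q_2 = 1189/34
  p_3/q_3 = 1224/35
  p_4/q_4 = 84421/2414
  p_5/q_5 = 85645/2449
  p_6/q_6 = 2910706/83231
q_5 = 2449 ≤ 4748 < 83231 = q_6, so the answer is 85645/2449.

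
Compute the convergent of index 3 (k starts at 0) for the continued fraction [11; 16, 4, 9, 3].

Using pₖ = aₖpₖ₋₁ + pₖ₋₂, qₖ = aₖqₖ₋₁ + qₖ₋₂ (with p₋₁=1, p₋₂=0, q₋₁=0, q₋₂=1):
  k=0: a=11, p=11, q=1
  k=1: a=16, p=177, q=16
  k=2: a=4, p=719, q=65
  k=3: a=9, p=6648, q=601

6648/601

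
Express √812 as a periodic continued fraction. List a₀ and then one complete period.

[28; 2, 56]

a₀ = ⌊√812⌋ = 28.
With m₀=0, d₀=1 and mₖ₊₁ = dₖaₖ − mₖ, dₖ₊₁ = (n − mₖ₊₁²)/dₖ, aₖ₊₁ = ⌊(a₀+mₖ₊₁)/dₖ₊₁⌋:
  k=1: m=28, d=28, a=2
  k=2: m=28, d=1, a=56
d=1 and a=2a₀=56 at k=2, so the next step gives (m, d) = (28, 28) again — its k=1 value — and the period has length 2.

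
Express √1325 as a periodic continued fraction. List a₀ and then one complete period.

[36; 2, 2, 72]

a₀ = ⌊√1325⌋ = 36.
With m₀=0, d₀=1 and mₖ₊₁ = dₖaₖ − mₖ, dₖ₊₁ = (n − mₖ₊₁²)/dₖ, aₖ₊₁ = ⌊(a₀+mₖ₊₁)/dₖ₊₁⌋:
  k=1: m=36, d=29, a=2
  k=2: m=22, d=29, a=2
  k=3: m=36, d=1, a=72
d=1 and a=2a₀=72 at k=3, so the next step gives (m, d) = (36, 29) again — its k=1 value — and the period has length 3.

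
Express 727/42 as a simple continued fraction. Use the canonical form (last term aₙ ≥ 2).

[17; 3, 4, 3]

727 = 17×42 + 13
42 = 3×13 + 3
13 = 4×3 + 1
3 = 3×1 + 0  (stop)
So 727/42 = [17; 3, 4, 3].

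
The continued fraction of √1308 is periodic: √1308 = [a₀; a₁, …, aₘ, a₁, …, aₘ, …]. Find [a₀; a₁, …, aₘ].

a₀ = ⌊√1308⌋ = 36.
With m₀=0, d₀=1 and mₖ₊₁ = dₖaₖ − mₖ, dₖ₊₁ = (n − mₖ₊₁²)/dₖ, aₖ₊₁ = ⌊(a₀+mₖ₊₁)/dₖ₊₁⌋:
  k=1: m=36, d=12, a=6
  k=2: m=36, d=1, a=72
d=1 and a=2a₀=72 at k=2, so the next step gives (m, d) = (36, 12) again — its k=1 value — and the period has length 2.

[36; 6, 72]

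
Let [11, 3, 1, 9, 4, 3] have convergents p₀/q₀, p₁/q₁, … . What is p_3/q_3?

439/39

Using pₖ = aₖpₖ₋₁ + pₖ₋₂, qₖ = aₖqₖ₋₁ + qₖ₋₂ (with p₋₁=1, p₋₂=0, q₋₁=0, q₋₂=1):
  k=0: a=11, p=11, q=1
  k=1: a=3, p=34, q=3
  k=2: a=1, p=45, q=4
  k=3: a=9, p=439, q=39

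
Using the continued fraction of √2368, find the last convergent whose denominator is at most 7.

146/3

√2368 = [48; 1, 1, 1, 23, 1, 1, 1, 96, …] (period length 8).
Convergents:
  p_0/q_0 = 48/1
  p_1/q_1 = 49/1
  p_2/q_2 = 97/2
  p_3/q_3 = 146/3
  p_4/q_4 = 3455/71
q_3 = 3 ≤ 7 < 71 = q_4, so the answer is 146/3.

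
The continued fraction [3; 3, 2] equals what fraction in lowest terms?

23/7

Using pₖ = aₖpₖ₋₁ + pₖ₋₂ and qₖ = aₖqₖ₋₁ + qₖ₋₂:
  k=0: a=3, p=3, q=1
  k=1: a=3, p=10, q=3
  k=2: a=2, p=23, q=7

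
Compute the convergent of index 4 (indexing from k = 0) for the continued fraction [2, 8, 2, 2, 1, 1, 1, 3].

Using pₖ = aₖpₖ₋₁ + pₖ₋₂, qₖ = aₖqₖ₋₁ + qₖ₋₂ (with p₋₁=1, p₋₂=0, q₋₁=0, q₋₂=1):
  k=0: a=2, p=2, q=1
  k=1: a=8, p=17, q=8
  k=2: a=2, p=36, q=17
  k=3: a=2, p=89, q=42
  k=4: a=1, p=125, q=59

125/59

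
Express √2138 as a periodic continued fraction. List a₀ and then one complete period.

[46; 4, 5, 5, 4, 92]

a₀ = ⌊√2138⌋ = 46.
With m₀=0, d₀=1 and mₖ₊₁ = dₖaₖ − mₖ, dₖ₊₁ = (n − mₖ₊₁²)/dₖ, aₖ₊₁ = ⌊(a₀+mₖ₊₁)/dₖ₊₁⌋:
  k=1: m=46, d=22, a=4
  k=2: m=42, d=17, a=5
  k=3: m=43, d=17, a=5
  k=4: m=42, d=22, a=4
  k=5: m=46, d=1, a=92
d=1 and a=2a₀=92 at k=5, so the next step gives (m, d) = (46, 22) again — its k=1 value — and the period has length 5.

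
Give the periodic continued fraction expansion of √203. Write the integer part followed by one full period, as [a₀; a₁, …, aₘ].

a₀ = ⌊√203⌋ = 14.
With m₀=0, d₀=1 and mₖ₊₁ = dₖaₖ − mₖ, dₖ₊₁ = (n − mₖ₊₁²)/dₖ, aₖ₊₁ = ⌊(a₀+mₖ₊₁)/dₖ₊₁⌋:
  k=1: m=14, d=7, a=4
  k=2: m=14, d=1, a=28
d=1 and a=2a₀=28 at k=2, so the next step gives (m, d) = (14, 7) again — its k=1 value — and the period has length 2.

[14; 4, 28]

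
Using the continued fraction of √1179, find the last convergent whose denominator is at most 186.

√1179 = [34; 2, 1, 33, 1, 2, 68, …] (period length 6).
Convergents:
  p_0/q_0 = 34/1
  p_1/q_1 = 69/2
  p_2/q_2 = 103/3
  p_3/q_3 = 3468/101
  p_4/q_4 = 3571/104
  p_5/q_5 = 10610/309
q_4 = 104 ≤ 186 < 309 = q_5, so the answer is 3571/104.

3571/104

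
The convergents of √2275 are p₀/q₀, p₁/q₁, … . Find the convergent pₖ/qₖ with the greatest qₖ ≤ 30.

√2275 = [47; 1, 2, 3, 2, 1, 94, …] (period length 6).
Convergents:
  p_0/q_0 = 47/1
  p_1/q_1 = 48/1
  p_2/q_2 = 143/3
  p_3/q_3 = 477/10
  p_4/q_4 = 1097/23
  p_5/q_5 = 1574/33
q_4 = 23 ≤ 30 < 33 = q_5, so the answer is 1097/23.

1097/23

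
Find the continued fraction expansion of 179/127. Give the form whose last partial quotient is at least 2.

179 = 1*127 + 52
127 = 2*52 + 23
52 = 2*23 + 6
23 = 3*6 + 5
6 = 1*5 + 1
5 = 5*1 + 0  (stop)
So 179/127 = [1; 2, 2, 3, 1, 5].

[1; 2, 2, 3, 1, 5]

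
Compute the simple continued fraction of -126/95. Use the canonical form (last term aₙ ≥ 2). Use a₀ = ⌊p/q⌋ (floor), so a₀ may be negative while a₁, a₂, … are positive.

-126 = -2*95 + 64
95 = 1*64 + 31
64 = 2*31 + 2
31 = 15*2 + 1
2 = 2*1 + 0  (stop)
So -126/95 = [-2; 1, 2, 15, 2].

[-2; 1, 2, 15, 2]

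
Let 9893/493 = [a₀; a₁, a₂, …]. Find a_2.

9893 = 20·493 + 33   →  a_0 = 20
493 = 14·33 + 31   →  a_1 = 14
33 = 1·31 + 2   →  a_2 = 1

1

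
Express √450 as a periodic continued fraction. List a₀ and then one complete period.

[21; 4, 1, 2, 4, 2, 1, 4, 42]

a₀ = ⌊√450⌋ = 21.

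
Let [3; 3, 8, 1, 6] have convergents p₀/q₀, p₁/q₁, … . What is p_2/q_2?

83/25

Using pₖ = aₖpₖ₋₁ + pₖ₋₂, qₖ = aₖqₖ₋₁ + qₖ₋₂ (with p₋₁=1, p₋₂=0, q₋₁=0, q₋₂=1):
  k=0: a=3, p=3, q=1
  k=1: a=3, p=10, q=3
  k=2: a=8, p=83, q=25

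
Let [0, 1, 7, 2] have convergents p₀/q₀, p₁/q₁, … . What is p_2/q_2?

7/8

Using pₖ = aₖpₖ₋₁ + pₖ₋₂, qₖ = aₖqₖ₋₁ + qₖ₋₂ (with p₋₁=1, p₋₂=0, q₋₁=0, q₋₂=1):
  k=0: a=0, p=0, q=1
  k=1: a=1, p=1, q=1
  k=2: a=7, p=7, q=8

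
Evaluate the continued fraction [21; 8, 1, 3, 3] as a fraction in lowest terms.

2407/114

Fold from the inside: start with 3/1.
  3 + 1/3 = 10/3
  1 + 3/10 = 13/10
  8 + 10/13 = 114/13
  21 + 13/114 = 2407/114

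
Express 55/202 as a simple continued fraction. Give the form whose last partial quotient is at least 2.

[0; 3, 1, 2, 18]

55 = 0·202 + 55
202 = 3·55 + 37
55 = 1·37 + 18
37 = 2·18 + 1
18 = 18·1 + 0  (stop)
So 55/202 = [0; 3, 1, 2, 18].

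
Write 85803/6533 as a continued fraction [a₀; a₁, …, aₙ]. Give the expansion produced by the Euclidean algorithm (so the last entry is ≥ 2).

[13; 7, 2, 9, 2, 3, 6]

85803 = 13×6533 + 874
6533 = 7×874 + 415
874 = 2×415 + 44
415 = 9×44 + 19
44 = 2×19 + 6
19 = 3×6 + 1
6 = 6×1 + 0  (stop)
So 85803/6533 = [13; 7, 2, 9, 2, 3, 6].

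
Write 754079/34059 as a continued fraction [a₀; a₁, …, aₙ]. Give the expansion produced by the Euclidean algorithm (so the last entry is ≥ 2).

[22; 7, 8, 13, 6, 2, 3]

754079 = 22*34059 + 4781
34059 = 7*4781 + 592
4781 = 8*592 + 45
592 = 13*45 + 7
45 = 6*7 + 3
7 = 2*3 + 1
3 = 3*1 + 0  (stop)
So 754079/34059 = [22; 7, 8, 13, 6, 2, 3].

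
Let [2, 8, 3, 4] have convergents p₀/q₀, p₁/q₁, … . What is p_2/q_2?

53/25

Using pₖ = aₖpₖ₋₁ + pₖ₋₂, qₖ = aₖqₖ₋₁ + qₖ₋₂ (with p₋₁=1, p₋₂=0, q₋₁=0, q₋₂=1):
  k=0: a=2, p=2, q=1
  k=1: a=8, p=17, q=8
  k=2: a=3, p=53, q=25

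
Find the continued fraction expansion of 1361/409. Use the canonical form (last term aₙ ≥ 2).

[3; 3, 19, 7]

1361 = 3*409 + 134
409 = 3*134 + 7
134 = 19*7 + 1
7 = 7*1 + 0  (stop)
So 1361/409 = [3; 3, 19, 7].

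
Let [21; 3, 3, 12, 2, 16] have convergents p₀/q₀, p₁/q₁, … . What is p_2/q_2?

213/10

Using pₖ = aₖpₖ₋₁ + pₖ₋₂, qₖ = aₖqₖ₋₁ + qₖ₋₂ (with p₋₁=1, p₋₂=0, q₋₁=0, q₋₂=1):
  k=0: a=21, p=21, q=1
  k=1: a=3, p=64, q=3
  k=2: a=3, p=213, q=10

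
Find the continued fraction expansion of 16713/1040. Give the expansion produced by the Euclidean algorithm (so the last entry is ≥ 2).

[16; 14, 4, 18]

16713 = 16×1040 + 73
1040 = 14×73 + 18
73 = 4×18 + 1
18 = 18×1 + 0  (stop)
So 16713/1040 = [16; 14, 4, 18].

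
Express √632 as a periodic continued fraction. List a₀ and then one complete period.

[25; 7, 6, 7, 50]

a₀ = ⌊√632⌋ = 25.
With m₀=0, d₀=1 and mₖ₊₁ = dₖaₖ − mₖ, dₖ₊₁ = (n − mₖ₊₁²)/dₖ, aₖ₊₁ = ⌊(a₀+mₖ₊₁)/dₖ₊₁⌋:
  k=1: m=25, d=7, a=7
  k=2: m=24, d=8, a=6
  k=3: m=24, d=7, a=7
  k=4: m=25, d=1, a=50
d=1 and a=2a₀=50 at k=4, so the next step gives (m, d) = (25, 7) again — its k=1 value — and the period has length 4.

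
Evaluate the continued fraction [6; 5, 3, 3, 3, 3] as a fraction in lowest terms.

Fold from the inside: start with 3/1.
  3 + 1/3 = 10/3
  3 + 3/10 = 33/10
  3 + 10/33 = 109/33
  5 + 33/109 = 578/109
  6 + 109/578 = 3577/578

3577/578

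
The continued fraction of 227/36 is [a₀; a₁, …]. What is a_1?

227 = 6·36 + 11   →  a_0 = 6
36 = 3·11 + 3   →  a_1 = 3

3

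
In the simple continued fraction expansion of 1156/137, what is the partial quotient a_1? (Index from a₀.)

2

1156 = 8·137 + 60   →  a_0 = 8
137 = 2·60 + 17   →  a_1 = 2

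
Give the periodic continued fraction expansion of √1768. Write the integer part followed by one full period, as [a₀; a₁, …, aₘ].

[42; 21, 84]

a₀ = ⌊√1768⌋ = 42.
With m₀=0, d₀=1 and mₖ₊₁ = dₖaₖ − mₖ, dₖ₊₁ = (n − mₖ₊₁²)/dₖ, aₖ₊₁ = ⌊(a₀+mₖ₊₁)/dₖ₊₁⌋:
  k=1: m=42, d=4, a=21
  k=2: m=42, d=1, a=84
d=1 and a=2a₀=84 at k=2, so the next step gives (m, d) = (42, 4) again — its k=1 value — and the period has length 2.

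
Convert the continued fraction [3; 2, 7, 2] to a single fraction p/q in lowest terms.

111/32

Fold from the inside: start with 2/1.
  7 + 1/2 = 15/2
  2 + 2/15 = 32/15
  3 + 15/32 = 111/32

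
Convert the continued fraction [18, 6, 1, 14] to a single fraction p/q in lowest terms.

1887/104

Using pₖ = aₖpₖ₋₁ + pₖ₋₂ and qₖ = aₖqₖ₋₁ + qₖ₋₂:
  k=0: a=18, p=18, q=1
  k=1: a=6, p=109, q=6
  k=2: a=1, p=127, q=7
  k=3: a=14, p=1887, q=104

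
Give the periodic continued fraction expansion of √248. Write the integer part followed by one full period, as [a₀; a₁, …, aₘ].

a₀ = ⌊√248⌋ = 15.
With m₀=0, d₀=1 and mₖ₊₁ = dₖaₖ − mₖ, dₖ₊₁ = (n − mₖ₊₁²)/dₖ, aₖ₊₁ = ⌊(a₀+mₖ₊₁)/dₖ₊₁⌋:
  k=1: m=15, d=23, a=1
  k=2: m=8, d=8, a=2
  k=3: m=8, d=23, a=1
  k=4: m=15, d=1, a=30
d=1 and a=2a₀=30 at k=4, so the next step gives (m, d) = (15, 23) again — its k=1 value — and the period has length 4.

[15; 1, 2, 1, 30]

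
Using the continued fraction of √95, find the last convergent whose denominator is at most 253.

√95 = [9; 1, 2, 1, 18, …] (period length 4).
Convergents:
  p_0/q_0 = 9/1
  p_1/q_1 = 10/1
  p_2/q_2 = 29/3
  p_3/q_3 = 39/4
  p_4/q_4 = 731/75
  p_5/q_5 = 770/79
  p_6/q_6 = 2271/233
  p_7/q_7 = 3041/312
q_6 = 233 ≤ 253 < 312 = q_7, so the answer is 2271/233.

2271/233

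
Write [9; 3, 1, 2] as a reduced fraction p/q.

102/11

Fold from the inside: start with 2/1.
  1 + 1/2 = 3/2
  3 + 2/3 = 11/3
  9 + 3/11 = 102/11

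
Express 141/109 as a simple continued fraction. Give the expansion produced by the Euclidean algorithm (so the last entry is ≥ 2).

[1; 3, 2, 2, 6]

141 = 1×109 + 32
109 = 3×32 + 13
32 = 2×13 + 6
13 = 2×6 + 1
6 = 6×1 + 0  (stop)
So 141/109 = [1; 3, 2, 2, 6].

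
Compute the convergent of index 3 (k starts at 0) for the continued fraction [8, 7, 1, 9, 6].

Using pₖ = aₖpₖ₋₁ + pₖ₋₂, qₖ = aₖqₖ₋₁ + qₖ₋₂ (with p₋₁=1, p₋₂=0, q₋₁=0, q₋₂=1):
  k=0: a=8, p=8, q=1
  k=1: a=7, p=57, q=7
  k=2: a=1, p=65, q=8
  k=3: a=9, p=642, q=79

642/79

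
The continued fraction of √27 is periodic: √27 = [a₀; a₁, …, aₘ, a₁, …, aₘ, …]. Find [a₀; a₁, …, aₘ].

a₀ = ⌊√27⌋ = 5.
With m₀=0, d₀=1 and mₖ₊₁ = dₖaₖ − mₖ, dₖ₊₁ = (n − mₖ₊₁²)/dₖ, aₖ₊₁ = ⌊(a₀+mₖ₊₁)/dₖ₊₁⌋:
  k=1: m=5, d=2, a=5
  k=2: m=5, d=1, a=10
d=1 and a=2a₀=10 at k=2, so the next step gives (m, d) = (5, 2) again — its k=1 value — and the period has length 2.

[5; 5, 10]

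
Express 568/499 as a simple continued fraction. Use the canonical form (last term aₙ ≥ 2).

[1; 7, 4, 3, 5]

568 = 1×499 + 69
499 = 7×69 + 16
69 = 4×16 + 5
16 = 3×5 + 1
5 = 5×1 + 0  (stop)
So 568/499 = [1; 7, 4, 3, 5].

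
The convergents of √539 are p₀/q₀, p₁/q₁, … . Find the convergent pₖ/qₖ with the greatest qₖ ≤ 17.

√539 = [23; 4, 1, 1, 1, 1, 1, 4, 46, …] (period length 8).
Convergents:
  p_0/q_0 = 23/1
  p_1/q_1 = 93/4
  p_2/q_2 = 116/5
  p_3/q_3 = 209/9
  p_4/q_4 = 325/14
  p_5/q_5 = 534/23
q_4 = 14 ≤ 17 < 23 = q_5, so the answer is 325/14.

325/14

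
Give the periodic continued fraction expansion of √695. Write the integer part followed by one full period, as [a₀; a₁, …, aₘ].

a₀ = ⌊√695⌋ = 26.

[26; 2, 1, 3, 10, 3, 1, 2, 52]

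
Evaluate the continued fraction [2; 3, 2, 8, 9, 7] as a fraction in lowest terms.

8752/3825

Fold from the inside: start with 7/1.
  9 + 1/7 = 64/7
  8 + 7/64 = 519/64
  2 + 64/519 = 1102/519
  3 + 519/1102 = 3825/1102
  2 + 1102/3825 = 8752/3825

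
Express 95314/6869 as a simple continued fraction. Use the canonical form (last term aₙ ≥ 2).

95314 = 13·6869 + 6017
6869 = 1·6017 + 852
6017 = 7·852 + 53
852 = 16·53 + 4
53 = 13·4 + 1
4 = 4·1 + 0  (stop)
So 95314/6869 = [13; 1, 7, 16, 13, 4].

[13; 1, 7, 16, 13, 4]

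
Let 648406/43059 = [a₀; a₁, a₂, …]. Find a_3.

2

648406 = 15·43059 + 2521   →  a_0 = 15
43059 = 17·2521 + 202   →  a_1 = 17
2521 = 12·202 + 97   →  a_2 = 12
202 = 2·97 + 8   →  a_3 = 2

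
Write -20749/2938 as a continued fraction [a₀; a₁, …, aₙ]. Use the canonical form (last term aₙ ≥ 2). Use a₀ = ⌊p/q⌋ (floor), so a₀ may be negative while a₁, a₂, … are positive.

-20749 = -8*2938 + 2755
2938 = 1*2755 + 183
2755 = 15*183 + 10
183 = 18*10 + 3
10 = 3*3 + 1
3 = 3*1 + 0  (stop)
So -20749/2938 = [-8; 1, 15, 18, 3, 3].

[-8; 1, 15, 18, 3, 3]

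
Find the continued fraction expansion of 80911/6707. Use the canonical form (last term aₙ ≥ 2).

80911 = 12·6707 + 427
6707 = 15·427 + 302
427 = 1·302 + 125
302 = 2·125 + 52
125 = 2·52 + 21
52 = 2·21 + 10
21 = 2·10 + 1
10 = 10·1 + 0  (stop)
So 80911/6707 = [12; 15, 1, 2, 2, 2, 2, 10].

[12; 15, 1, 2, 2, 2, 2, 10]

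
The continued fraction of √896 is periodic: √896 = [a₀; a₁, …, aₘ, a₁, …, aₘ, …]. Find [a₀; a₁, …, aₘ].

[29; 1, 13, 1, 58]

a₀ = ⌊√896⌋ = 29.
With m₀=0, d₀=1 and mₖ₊₁ = dₖaₖ − mₖ, dₖ₊₁ = (n − mₖ₊₁²)/dₖ, aₖ₊₁ = ⌊(a₀+mₖ₊₁)/dₖ₊₁⌋:
  k=1: m=29, d=55, a=1
  k=2: m=26, d=4, a=13
  k=3: m=26, d=55, a=1
  k=4: m=29, d=1, a=58
d=1 and a=2a₀=58 at k=4, so the next step gives (m, d) = (29, 55) again — its k=1 value — and the period has length 4.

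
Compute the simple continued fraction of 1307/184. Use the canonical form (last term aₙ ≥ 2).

1307 = 7×184 + 19
184 = 9×19 + 13
19 = 1×13 + 6
13 = 2×6 + 1
6 = 6×1 + 0  (stop)
So 1307/184 = [7; 9, 1, 2, 6].

[7; 9, 1, 2, 6]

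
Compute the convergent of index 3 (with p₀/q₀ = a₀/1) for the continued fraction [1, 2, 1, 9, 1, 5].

39/29

Using pₖ = aₖpₖ₋₁ + pₖ₋₂, qₖ = aₖqₖ₋₁ + qₖ₋₂ (with p₋₁=1, p₋₂=0, q₋₁=0, q₋₂=1):
  k=0: a=1, p=1, q=1
  k=1: a=2, p=3, q=2
  k=2: a=1, p=4, q=3
  k=3: a=9, p=39, q=29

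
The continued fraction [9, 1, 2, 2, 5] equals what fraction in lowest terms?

Fold from the inside: start with 5/1.
  2 + 1/5 = 11/5
  2 + 5/11 = 27/11
  1 + 11/27 = 38/27
  9 + 27/38 = 369/38

369/38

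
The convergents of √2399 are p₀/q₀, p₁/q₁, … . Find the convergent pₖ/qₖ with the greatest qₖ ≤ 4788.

232751/4752

√2399 = [48; 1, 47, 1, 96, …] (period length 4).
Convergents:
  p_0/q_0 = 48/1
  p_1/q_1 = 49/1
  p_2/q_2 = 2351/48
  p_3/q_3 = 2400/49
  p_4/q_4 = 232751/4752
  p_5/q_5 = 235151/4801
q_4 = 4752 ≤ 4788 < 4801 = q_5, so the answer is 232751/4752.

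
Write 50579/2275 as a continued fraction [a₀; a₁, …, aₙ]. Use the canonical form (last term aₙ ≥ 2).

50579 = 22*2275 + 529
2275 = 4*529 + 159
529 = 3*159 + 52
159 = 3*52 + 3
52 = 17*3 + 1
3 = 3*1 + 0  (stop)
So 50579/2275 = [22; 4, 3, 3, 17, 3].

[22; 4, 3, 3, 17, 3]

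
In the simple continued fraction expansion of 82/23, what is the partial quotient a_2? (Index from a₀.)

82 = 3·23 + 13   →  a_0 = 3
23 = 1·13 + 10   →  a_1 = 1
13 = 1·10 + 3   →  a_2 = 1

1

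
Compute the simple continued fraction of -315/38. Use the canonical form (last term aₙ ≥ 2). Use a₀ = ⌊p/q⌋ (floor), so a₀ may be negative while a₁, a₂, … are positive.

[-9; 1, 2, 2, 5]

-315 = -9·38 + 27
38 = 1·27 + 11
27 = 2·11 + 5
11 = 2·5 + 1
5 = 5·1 + 0  (stop)
So -315/38 = [-9; 1, 2, 2, 5].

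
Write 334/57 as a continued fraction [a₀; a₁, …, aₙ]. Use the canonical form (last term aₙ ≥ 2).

334 = 5×57 + 49
57 = 1×49 + 8
49 = 6×8 + 1
8 = 8×1 + 0  (stop)
So 334/57 = [5; 1, 6, 8].

[5; 1, 6, 8]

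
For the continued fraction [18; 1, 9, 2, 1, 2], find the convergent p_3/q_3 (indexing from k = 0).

Using pₖ = aₖpₖ₋₁ + pₖ₋₂, qₖ = aₖqₖ₋₁ + qₖ₋₂ (with p₋₁=1, p₋₂=0, q₋₁=0, q₋₂=1):
  k=0: a=18, p=18, q=1
  k=1: a=1, p=19, q=1
  k=2: a=9, p=189, q=10
  k=3: a=2, p=397, q=21

397/21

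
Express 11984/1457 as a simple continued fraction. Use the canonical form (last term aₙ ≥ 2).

[8; 4, 2, 3, 1, 4, 2, 3]

11984 = 8×1457 + 328
1457 = 4×328 + 145
328 = 2×145 + 38
145 = 3×38 + 31
38 = 1×31 + 7
31 = 4×7 + 3
7 = 2×3 + 1
3 = 3×1 + 0  (stop)
So 11984/1457 = [8; 4, 2, 3, 1, 4, 2, 3].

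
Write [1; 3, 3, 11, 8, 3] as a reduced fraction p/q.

3714/2855

Fold from the inside: start with 3/1.
  8 + 1/3 = 25/3
  11 + 3/25 = 278/25
  3 + 25/278 = 859/278
  3 + 278/859 = 2855/859
  1 + 859/2855 = 3714/2855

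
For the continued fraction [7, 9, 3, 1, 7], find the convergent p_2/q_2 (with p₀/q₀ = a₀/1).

199/28

Using pₖ = aₖpₖ₋₁ + pₖ₋₂, qₖ = aₖqₖ₋₁ + qₖ₋₂ (with p₋₁=1, p₋₂=0, q₋₁=0, q₋₂=1):
  k=0: a=7, p=7, q=1
  k=1: a=9, p=64, q=9
  k=2: a=3, p=199, q=28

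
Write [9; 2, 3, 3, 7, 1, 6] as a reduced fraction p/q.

12397/1314

Using pₖ = aₖpₖ₋₁ + pₖ₋₂ and qₖ = aₖqₖ₋₁ + qₖ₋₂:
  k=0: a=9, p=9, q=1
  k=1: a=2, p=19, q=2
  k=2: a=3, p=66, q=7
  k=3: a=3, p=217, q=23
  k=4: a=7, p=1585, q=168
  k=5: a=1, p=1802, q=191
  k=6: a=6, p=12397, q=1314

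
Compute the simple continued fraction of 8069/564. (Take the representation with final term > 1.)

[14; 3, 3, 1, 5, 2, 3]

8069 = 14×564 + 173
564 = 3×173 + 45
173 = 3×45 + 38
45 = 1×38 + 7
38 = 5×7 + 3
7 = 2×3 + 1
3 = 3×1 + 0  (stop)
So 8069/564 = [14; 3, 3, 1, 5, 2, 3].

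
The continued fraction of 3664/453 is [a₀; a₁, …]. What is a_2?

3664 = 8·453 + 40   →  a_0 = 8
453 = 11·40 + 13   →  a_1 = 11
40 = 3·13 + 1   →  a_2 = 3

3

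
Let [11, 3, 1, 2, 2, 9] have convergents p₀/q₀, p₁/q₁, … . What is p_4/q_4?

Using pₖ = aₖpₖ₋₁ + pₖ₋₂, qₖ = aₖqₖ₋₁ + qₖ₋₂ (with p₋₁=1, p₋₂=0, q₋₁=0, q₋₂=1):
  k=0: a=11, p=11, q=1
  k=1: a=3, p=34, q=3
  k=2: a=1, p=45, q=4
  k=3: a=2, p=124, q=11
  k=4: a=2, p=293, q=26

293/26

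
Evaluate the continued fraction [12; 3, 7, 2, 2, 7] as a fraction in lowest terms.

10582/859

Fold from the inside: start with 7/1.
  2 + 1/7 = 15/7
  2 + 7/15 = 37/15
  7 + 15/37 = 274/37
  3 + 37/274 = 859/274
  12 + 274/859 = 10582/859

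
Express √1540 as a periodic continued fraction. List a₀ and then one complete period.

a₀ = ⌊√1540⌋ = 39.
With m₀=0, d₀=1 and mₖ₊₁ = dₖaₖ − mₖ, dₖ₊₁ = (n − mₖ₊₁²)/dₖ, aₖ₊₁ = ⌊(a₀+mₖ₊₁)/dₖ₊₁⌋:
  k=1: m=39, d=19, a=4
  k=2: m=37, d=9, a=8
  k=3: m=35, d=35, a=2
  k=4: m=35, d=9, a=8
  k=5: m=37, d=19, a=4
  k=6: m=39, d=1, a=78
d=1 and a=2a₀=78 at k=6, so the next step gives (m, d) = (39, 19) again — its k=1 value — and the period has length 6.

[39; 4, 8, 2, 8, 4, 78]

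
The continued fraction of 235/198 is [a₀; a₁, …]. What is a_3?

1

235 = 1·198 + 37   →  a_0 = 1
198 = 5·37 + 13   →  a_1 = 5
37 = 2·13 + 11   →  a_2 = 2
13 = 1·11 + 2   →  a_3 = 1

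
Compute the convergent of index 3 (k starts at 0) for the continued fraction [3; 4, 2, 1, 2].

42/13

Using pₖ = aₖpₖ₋₁ + pₖ₋₂, qₖ = aₖqₖ₋₁ + qₖ₋₂ (with p₋₁=1, p₋₂=0, q₋₁=0, q₋₂=1):
  k=0: a=3, p=3, q=1
  k=1: a=4, p=13, q=4
  k=2: a=2, p=29, q=9
  k=3: a=1, p=42, q=13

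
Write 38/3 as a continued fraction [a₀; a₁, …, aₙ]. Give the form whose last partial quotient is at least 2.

38 = 12×3 + 2
3 = 1×2 + 1
2 = 2×1 + 0  (stop)
So 38/3 = [12; 1, 2].

[12; 1, 2]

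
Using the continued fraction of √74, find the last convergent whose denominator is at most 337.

2228/259

√74 = [8; 1, 1, 1, 1, 16, …] (period length 5).
Convergents:
  p_0/q_0 = 8/1
  p_1/q_1 = 9/1
  p_2/q_2 = 17/2
  p_3/q_3 = 26/3
  p_4/q_4 = 43/5
  p_5/q_5 = 714/83
  p_6/q_6 = 757/88
  p_7/q_7 = 1471/171
  p_8/q_8 = 2228/259
  p_9/q_9 = 3699/430
q_8 = 259 ≤ 337 < 430 = q_9, so the answer is 2228/259.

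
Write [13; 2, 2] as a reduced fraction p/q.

67/5

Using pₖ = aₖpₖ₋₁ + pₖ₋₂ and qₖ = aₖqₖ₋₁ + qₖ₋₂:
  k=0: a=13, p=13, q=1
  k=1: a=2, p=27, q=2
  k=2: a=2, p=67, q=5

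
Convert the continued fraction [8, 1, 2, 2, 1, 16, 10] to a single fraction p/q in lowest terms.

14617/1680

Using pₖ = aₖpₖ₋₁ + pₖ₋₂ and qₖ = aₖqₖ₋₁ + qₖ₋₂:
  k=0: a=8, p=8, q=1
  k=1: a=1, p=9, q=1
  k=2: a=2, p=26, q=3
  k=3: a=2, p=61, q=7
  k=4: a=1, p=87, q=10
  k=5: a=16, p=1453, q=167
  k=6: a=10, p=14617, q=1680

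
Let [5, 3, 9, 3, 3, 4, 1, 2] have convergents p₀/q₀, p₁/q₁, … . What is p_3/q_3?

463/87

Using pₖ = aₖpₖ₋₁ + pₖ₋₂, qₖ = aₖqₖ₋₁ + qₖ₋₂ (with p₋₁=1, p₋₂=0, q₋₁=0, q₋₂=1):
  k=0: a=5, p=5, q=1
  k=1: a=3, p=16, q=3
  k=2: a=9, p=149, q=28
  k=3: a=3, p=463, q=87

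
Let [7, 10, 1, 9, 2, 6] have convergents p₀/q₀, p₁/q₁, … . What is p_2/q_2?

78/11

Using pₖ = aₖpₖ₋₁ + pₖ₋₂, qₖ = aₖqₖ₋₁ + qₖ₋₂ (with p₋₁=1, p₋₂=0, q₋₁=0, q₋₂=1):
  k=0: a=7, p=7, q=1
  k=1: a=10, p=71, q=10
  k=2: a=1, p=78, q=11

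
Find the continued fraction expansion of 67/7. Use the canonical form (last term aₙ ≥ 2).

67 = 9·7 + 4
7 = 1·4 + 3
4 = 1·3 + 1
3 = 3·1 + 0  (stop)
So 67/7 = [9; 1, 1, 3].

[9; 1, 1, 3]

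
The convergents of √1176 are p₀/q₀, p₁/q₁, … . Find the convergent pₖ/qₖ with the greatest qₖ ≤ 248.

4801/140

√1176 = [34; 3, 2, 2, 2, 3, 68, …] (period length 6).
Convergents:
  p_0/q_0 = 34/1
  p_1/q_1 = 103/3
  p_2/q_2 = 240/7
  p_3/q_3 = 583/17
  p_4/q_4 = 1406/41
  p_5/q_5 = 4801/140
  p_6/q_6 = 327874/9561
q_5 = 140 ≤ 248 < 9561 = q_6, so the answer is 4801/140.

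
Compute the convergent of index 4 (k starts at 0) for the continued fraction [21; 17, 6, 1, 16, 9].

42601/2023

Using pₖ = aₖpₖ₋₁ + pₖ₋₂, qₖ = aₖqₖ₋₁ + qₖ₋₂ (with p₋₁=1, p₋₂=0, q₋₁=0, q₋₂=1):
  k=0: a=21, p=21, q=1
  k=1: a=17, p=358, q=17
  k=2: a=6, p=2169, q=103
  k=3: a=1, p=2527, q=120
  k=4: a=16, p=42601, q=2023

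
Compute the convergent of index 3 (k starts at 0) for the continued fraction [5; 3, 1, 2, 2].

Using pₖ = aₖpₖ₋₁ + pₖ₋₂, qₖ = aₖqₖ₋₁ + qₖ₋₂ (with p₋₁=1, p₋₂=0, q₋₁=0, q₋₂=1):
  k=0: a=5, p=5, q=1
  k=1: a=3, p=16, q=3
  k=2: a=1, p=21, q=4
  k=3: a=2, p=58, q=11

58/11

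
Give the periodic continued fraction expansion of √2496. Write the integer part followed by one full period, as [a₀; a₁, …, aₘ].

a₀ = ⌊√2496⌋ = 49.
With m₀=0, d₀=1 and mₖ₊₁ = dₖaₖ − mₖ, dₖ₊₁ = (n − mₖ₊₁²)/dₖ, aₖ₊₁ = ⌊(a₀+mₖ₊₁)/dₖ₊₁⌋:
  k=1: m=49, d=95, a=1
  k=2: m=46, d=4, a=23
  k=3: m=46, d=95, a=1
  k=4: m=49, d=1, a=98
d=1 and a=2a₀=98 at k=4, so the next step gives (m, d) = (49, 95) again — its k=1 value — and the period has length 4.

[49; 1, 23, 1, 98]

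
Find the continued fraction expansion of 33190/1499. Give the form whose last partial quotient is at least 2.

[22; 7, 14, 7, 2]

33190 = 22*1499 + 212
1499 = 7*212 + 15
212 = 14*15 + 2
15 = 7*2 + 1
2 = 2*1 + 0  (stop)
So 33190/1499 = [22; 7, 14, 7, 2].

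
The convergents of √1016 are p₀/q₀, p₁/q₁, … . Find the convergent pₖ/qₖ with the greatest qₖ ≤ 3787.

√1016 = [31; 1, 6, 1, 62, …] (period length 4).
Convergents:
  p_0/q_0 = 31/1
  p_1/q_1 = 32/1
  p_2/q_2 = 223/7
  p_3/q_3 = 255/8
  p_4/q_4 = 16033/503
  p_5/q_5 = 16288/511
  p_6/q_6 = 113761/3569
  p_7/q_7 = 130049/4080
q_6 = 3569 ≤ 3787 < 4080 = q_7, so the answer is 113761/3569.

113761/3569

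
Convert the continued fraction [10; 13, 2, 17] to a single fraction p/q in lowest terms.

Fold from the inside: start with 17/1.
  2 + 1/17 = 35/17
  13 + 17/35 = 472/35
  10 + 35/472 = 4755/472

4755/472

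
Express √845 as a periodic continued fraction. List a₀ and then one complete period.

[29; 14, 1, 1, 14, 58]

a₀ = ⌊√845⌋ = 29.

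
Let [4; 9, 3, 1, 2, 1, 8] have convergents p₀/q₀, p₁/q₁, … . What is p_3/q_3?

Using pₖ = aₖpₖ₋₁ + pₖ₋₂, qₖ = aₖqₖ₋₁ + qₖ₋₂ (with p₋₁=1, p₋₂=0, q₋₁=0, q₋₂=1):
  k=0: a=4, p=4, q=1
  k=1: a=9, p=37, q=9
  k=2: a=3, p=115, q=28
  k=3: a=1, p=152, q=37

152/37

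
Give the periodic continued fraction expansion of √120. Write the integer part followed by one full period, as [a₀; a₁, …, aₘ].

a₀ = ⌊√120⌋ = 10.
With m₀=0, d₀=1 and mₖ₊₁ = dₖaₖ − mₖ, dₖ₊₁ = (n − mₖ₊₁²)/dₖ, aₖ₊₁ = ⌊(a₀+mₖ₊₁)/dₖ₊₁⌋:
  k=1: m=10, d=20, a=1
  k=2: m=10, d=1, a=20
d=1 and a=2a₀=20 at k=2, so the next step gives (m, d) = (10, 20) again — its k=1 value — and the period has length 2.

[10; 1, 20]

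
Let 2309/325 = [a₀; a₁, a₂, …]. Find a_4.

2309 = 7·325 + 34   →  a_0 = 7
325 = 9·34 + 19   →  a_1 = 9
34 = 1·19 + 15   →  a_2 = 1
19 = 1·15 + 4   →  a_3 = 1
15 = 3·4 + 3   →  a_4 = 3

3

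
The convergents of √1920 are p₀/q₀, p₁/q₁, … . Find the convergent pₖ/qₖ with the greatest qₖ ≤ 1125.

√1920 = [43; 1, 4, 2, 21, 2, 4, 1, 86, …] (period length 8).
Convergents:
  p_0/q_0 = 43/1
  p_1/q_1 = 44/1
  p_2/q_2 = 219/5
  p_3/q_3 = 482/11
  p_4/q_4 = 10341/236
  p_5/q_5 = 21164/483
  p_6/q_6 = 94997/2168
q_5 = 483 ≤ 1125 < 2168 = q_6, so the answer is 21164/483.

21164/483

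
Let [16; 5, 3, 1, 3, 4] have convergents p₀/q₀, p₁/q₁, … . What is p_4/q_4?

Using pₖ = aₖpₖ₋₁ + pₖ₋₂, qₖ = aₖqₖ₋₁ + qₖ₋₂ (with p₋₁=1, p₋₂=0, q₋₁=0, q₋₂=1):
  k=0: a=16, p=16, q=1
  k=1: a=5, p=81, q=5
  k=2: a=3, p=259, q=16
  k=3: a=1, p=340, q=21
  k=4: a=3, p=1279, q=79

1279/79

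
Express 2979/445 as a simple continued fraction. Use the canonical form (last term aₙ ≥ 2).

2979 = 6*445 + 309
445 = 1*309 + 136
309 = 2*136 + 37
136 = 3*37 + 25
37 = 1*25 + 12
25 = 2*12 + 1
12 = 12*1 + 0  (stop)
So 2979/445 = [6; 1, 2, 3, 1, 2, 12].

[6; 1, 2, 3, 1, 2, 12]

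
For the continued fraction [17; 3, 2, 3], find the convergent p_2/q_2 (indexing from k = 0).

121/7

Using pₖ = aₖpₖ₋₁ + pₖ₋₂, qₖ = aₖqₖ₋₁ + qₖ₋₂ (with p₋₁=1, p₋₂=0, q₋₁=0, q₋₂=1):
  k=0: a=17, p=17, q=1
  k=1: a=3, p=52, q=3
  k=2: a=2, p=121, q=7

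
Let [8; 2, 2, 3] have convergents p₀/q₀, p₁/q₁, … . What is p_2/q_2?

42/5

Using pₖ = aₖpₖ₋₁ + pₖ₋₂, qₖ = aₖqₖ₋₁ + qₖ₋₂ (with p₋₁=1, p₋₂=0, q₋₁=0, q₋₂=1):
  k=0: a=8, p=8, q=1
  k=1: a=2, p=17, q=2
  k=2: a=2, p=42, q=5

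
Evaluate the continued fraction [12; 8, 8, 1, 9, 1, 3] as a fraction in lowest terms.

37667/3107

Using pₖ = aₖpₖ₋₁ + pₖ₋₂ and qₖ = aₖqₖ₋₁ + qₖ₋₂:
  k=0: a=12, p=12, q=1
  k=1: a=8, p=97, q=8
  k=2: a=8, p=788, q=65
  k=3: a=1, p=885, q=73
  k=4: a=9, p=8753, q=722
  k=5: a=1, p=9638, q=795
  k=6: a=3, p=37667, q=3107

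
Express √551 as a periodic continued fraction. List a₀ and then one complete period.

[23; 2, 8, 1, 8, 2, 46]

a₀ = ⌊√551⌋ = 23.
With m₀=0, d₀=1 and mₖ₊₁ = dₖaₖ − mₖ, dₖ₊₁ = (n − mₖ₊₁²)/dₖ, aₖ₊₁ = ⌊(a₀+mₖ₊₁)/dₖ₊₁⌋:
  k=1: m=23, d=22, a=2
  k=2: m=21, d=5, a=8
  k=3: m=19, d=38, a=1
  k=4: m=19, d=5, a=8
  k=5: m=21, d=22, a=2
  k=6: m=23, d=1, a=46
d=1 and a=2a₀=46 at k=6, so the next step gives (m, d) = (23, 22) again — its k=1 value — and the period has length 6.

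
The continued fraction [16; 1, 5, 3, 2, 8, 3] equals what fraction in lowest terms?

Using pₖ = aₖpₖ₋₁ + pₖ₋₂ and qₖ = aₖqₖ₋₁ + qₖ₋₂:
  k=0: a=16, p=16, q=1
  k=1: a=1, p=17, q=1
  k=2: a=5, p=101, q=6
  k=3: a=3, p=320, q=19
  k=4: a=2, p=741, q=44
  k=5: a=8, p=6248, q=371
  k=6: a=3, p=19485, q=1157

19485/1157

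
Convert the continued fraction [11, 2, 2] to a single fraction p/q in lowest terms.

57/5

Fold from the inside: start with 2/1.
  2 + 1/2 = 5/2
  11 + 2/5 = 57/5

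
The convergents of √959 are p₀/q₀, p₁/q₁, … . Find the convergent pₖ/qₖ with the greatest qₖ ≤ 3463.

√959 = [30; 1, 29, 1, 60, …] (period length 4).
Convergents:
  p_0/q_0 = 30/1
  p_1/q_1 = 31/1
  p_2/q_2 = 929/30
  p_3/q_3 = 960/31
  p_4/q_4 = 58529/1890
  p_5/q_5 = 59489/1921
  p_6/q_6 = 1783710/57599
q_5 = 1921 ≤ 3463 < 57599 = q_6, so the answer is 59489/1921.

59489/1921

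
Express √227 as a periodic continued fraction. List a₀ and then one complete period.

a₀ = ⌊√227⌋ = 15.
With m₀=0, d₀=1 and mₖ₊₁ = dₖaₖ − mₖ, dₖ₊₁ = (n − mₖ₊₁²)/dₖ, aₖ₊₁ = ⌊(a₀+mₖ₊₁)/dₖ₊₁⌋:
  k=1: m=15, d=2, a=15
  k=2: m=15, d=1, a=30
d=1 and a=2a₀=30 at k=2, so the next step gives (m, d) = (15, 2) again — its k=1 value — and the period has length 2.

[15; 15, 30]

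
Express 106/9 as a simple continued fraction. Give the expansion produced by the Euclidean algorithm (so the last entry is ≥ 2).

106 = 11×9 + 7
9 = 1×7 + 2
7 = 3×2 + 1
2 = 2×1 + 0  (stop)
So 106/9 = [11; 1, 3, 2].

[11; 1, 3, 2]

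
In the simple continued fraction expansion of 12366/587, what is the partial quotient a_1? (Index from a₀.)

15

12366 = 21·587 + 39   →  a_0 = 21
587 = 15·39 + 2   →  a_1 = 15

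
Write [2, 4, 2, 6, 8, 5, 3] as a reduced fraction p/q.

Using pₖ = aₖpₖ₋₁ + pₖ₋₂ and qₖ = aₖqₖ₋₁ + qₖ₋₂:
  k=0: a=2, p=2, q=1
  k=1: a=4, p=9, q=4
  k=2: a=2, p=20, q=9
  k=3: a=6, p=129, q=58
  k=4: a=8, p=1052, q=473
  k=5: a=5, p=5389, q=2423
  k=6: a=3, p=17219, q=7742

17219/7742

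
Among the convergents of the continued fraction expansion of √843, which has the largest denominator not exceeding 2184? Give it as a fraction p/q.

√843 = [29; 29, 58, …] (period length 2).
Convergents:
  p_0/q_0 = 29/1
  p_1/q_1 = 842/29
  p_2/q_2 = 48865/1683
  p_3/q_3 = 1417927/48836
q_2 = 1683 ≤ 2184 < 48836 = q_3, so the answer is 48865/1683.

48865/1683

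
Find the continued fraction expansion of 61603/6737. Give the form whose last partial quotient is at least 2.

61603 = 9*6737 + 970
6737 = 6*970 + 917
970 = 1*917 + 53
917 = 17*53 + 16
53 = 3*16 + 5
16 = 3*5 + 1
5 = 5*1 + 0  (stop)
So 61603/6737 = [9; 6, 1, 17, 3, 3, 5].

[9; 6, 1, 17, 3, 3, 5]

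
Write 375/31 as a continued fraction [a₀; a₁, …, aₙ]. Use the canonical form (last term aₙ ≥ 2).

375 = 12×31 + 3
31 = 10×3 + 1
3 = 3×1 + 0  (stop)
So 375/31 = [12; 10, 3].

[12; 10, 3]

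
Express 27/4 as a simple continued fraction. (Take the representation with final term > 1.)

27 = 6×4 + 3
4 = 1×3 + 1
3 = 3×1 + 0  (stop)
So 27/4 = [6; 1, 3].

[6; 1, 3]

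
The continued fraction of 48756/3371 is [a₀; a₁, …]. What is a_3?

3

48756 = 14·3371 + 1562   →  a_0 = 14
3371 = 2·1562 + 247   →  a_1 = 2
1562 = 6·247 + 80   →  a_2 = 6
247 = 3·80 + 7   →  a_3 = 3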